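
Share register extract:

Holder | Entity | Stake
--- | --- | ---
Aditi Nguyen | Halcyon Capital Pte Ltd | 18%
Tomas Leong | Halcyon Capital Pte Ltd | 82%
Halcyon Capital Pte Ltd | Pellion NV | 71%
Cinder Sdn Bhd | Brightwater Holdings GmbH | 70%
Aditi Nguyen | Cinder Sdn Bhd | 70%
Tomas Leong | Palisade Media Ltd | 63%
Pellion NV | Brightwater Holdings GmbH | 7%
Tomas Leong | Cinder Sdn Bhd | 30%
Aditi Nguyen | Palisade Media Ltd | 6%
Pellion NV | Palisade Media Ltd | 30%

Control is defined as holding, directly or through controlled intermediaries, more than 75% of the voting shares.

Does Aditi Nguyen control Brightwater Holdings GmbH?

Aditi's largest direct stake is 70% in Cinder, which does not meet the threshold, so Aditi controls no company.
Neither Aditi nor any entity Aditi controls holds any voting interest in Brightwater.
So Aditi does not control Brightwater.

No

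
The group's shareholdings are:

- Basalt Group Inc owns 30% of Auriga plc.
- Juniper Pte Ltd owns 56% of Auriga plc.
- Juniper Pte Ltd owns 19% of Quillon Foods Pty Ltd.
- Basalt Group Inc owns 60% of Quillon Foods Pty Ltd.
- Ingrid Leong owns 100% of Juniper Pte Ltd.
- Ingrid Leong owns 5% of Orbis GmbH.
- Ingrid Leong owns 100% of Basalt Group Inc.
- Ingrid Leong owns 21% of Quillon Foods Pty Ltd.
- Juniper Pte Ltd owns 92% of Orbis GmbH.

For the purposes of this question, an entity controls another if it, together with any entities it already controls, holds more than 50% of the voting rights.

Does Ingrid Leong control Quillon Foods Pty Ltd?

Yes

Ingrid holds 100% of Juniper, so Ingrid controls Juniper.
Ingrid holds 100% of Basalt, so Ingrid controls Basalt.
Ingrid and Basalt and Juniper together hold 21% + 60% + 19% = 100% of Quillon, so Ingrid controls Quillon.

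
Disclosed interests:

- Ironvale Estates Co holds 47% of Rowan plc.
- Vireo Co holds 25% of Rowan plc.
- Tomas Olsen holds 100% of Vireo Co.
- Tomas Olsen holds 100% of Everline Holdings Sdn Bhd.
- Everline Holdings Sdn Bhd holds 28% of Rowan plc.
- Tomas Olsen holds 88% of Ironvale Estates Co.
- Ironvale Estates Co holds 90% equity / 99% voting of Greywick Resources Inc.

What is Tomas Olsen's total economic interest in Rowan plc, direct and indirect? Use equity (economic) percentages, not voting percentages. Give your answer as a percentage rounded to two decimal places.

94.36%

Tomas reaches Rowan along 3 paths.
Via Ironvale: 88% × 47% = 41.36%.
Via Everline: 100% × 28% = 28%.
Via Vireo: 100% × 25% = 25%.
Total: 41.36% + 28% + 25% = 94.36%.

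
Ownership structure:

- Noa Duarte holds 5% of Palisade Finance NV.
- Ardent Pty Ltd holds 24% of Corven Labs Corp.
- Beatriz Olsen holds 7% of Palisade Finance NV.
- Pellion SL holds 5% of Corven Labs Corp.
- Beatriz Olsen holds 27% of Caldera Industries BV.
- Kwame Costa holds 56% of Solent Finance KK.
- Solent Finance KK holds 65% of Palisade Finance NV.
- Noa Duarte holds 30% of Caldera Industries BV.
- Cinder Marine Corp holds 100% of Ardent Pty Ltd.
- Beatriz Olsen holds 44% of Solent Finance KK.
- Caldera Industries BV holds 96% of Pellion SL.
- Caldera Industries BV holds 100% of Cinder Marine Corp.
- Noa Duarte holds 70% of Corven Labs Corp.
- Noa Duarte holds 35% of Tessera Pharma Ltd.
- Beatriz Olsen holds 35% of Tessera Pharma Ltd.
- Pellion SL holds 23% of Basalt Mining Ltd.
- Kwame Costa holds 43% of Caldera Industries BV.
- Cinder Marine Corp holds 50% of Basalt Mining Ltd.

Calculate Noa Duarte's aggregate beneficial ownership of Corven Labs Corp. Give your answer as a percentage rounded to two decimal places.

Noa reaches Corven along 3 paths.
Via Caldera → Cinder → Ardent: 30% × 100% × 100% × 24% = 7.2%.
Direct stake: 70% = 70%.
Via Caldera → Pellion: 30% × 96% × 5% = 1.44%.
Total: 7.2% + 70% + 1.44% = 78.64%.

78.64%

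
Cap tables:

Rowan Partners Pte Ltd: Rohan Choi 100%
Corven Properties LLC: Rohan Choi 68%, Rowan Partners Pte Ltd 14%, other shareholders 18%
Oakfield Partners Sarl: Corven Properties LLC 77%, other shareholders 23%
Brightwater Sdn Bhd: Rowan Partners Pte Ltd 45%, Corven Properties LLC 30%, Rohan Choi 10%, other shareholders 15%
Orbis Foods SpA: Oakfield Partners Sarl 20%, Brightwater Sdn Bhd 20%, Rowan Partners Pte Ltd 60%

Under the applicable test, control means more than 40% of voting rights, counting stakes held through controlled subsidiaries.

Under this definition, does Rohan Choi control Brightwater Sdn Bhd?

Yes

Rohan holds 100% of Rowan, so Rohan controls Rowan.
Rohan and Rowan together hold 68% + 14% = 82% of Corven, so Rohan controls Corven.
Rowan and Corven and Rohan together hold 45% + 30% + 10% = 85% of Brightwater, so Rohan controls Brightwater.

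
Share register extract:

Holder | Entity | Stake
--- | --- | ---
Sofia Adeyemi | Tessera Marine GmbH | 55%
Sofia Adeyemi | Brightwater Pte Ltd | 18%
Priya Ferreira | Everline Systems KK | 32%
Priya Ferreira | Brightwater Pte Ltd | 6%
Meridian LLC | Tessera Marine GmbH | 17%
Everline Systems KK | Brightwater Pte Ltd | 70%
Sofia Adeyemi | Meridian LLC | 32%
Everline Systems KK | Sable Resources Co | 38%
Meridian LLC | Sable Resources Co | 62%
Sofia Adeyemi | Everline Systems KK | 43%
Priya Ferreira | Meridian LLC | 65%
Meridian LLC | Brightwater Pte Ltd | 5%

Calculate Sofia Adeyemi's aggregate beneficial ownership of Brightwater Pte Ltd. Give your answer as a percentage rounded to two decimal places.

49.70%

Sofia reaches Brightwater along 3 paths.
Via Meridian: 32% × 5% = 1.6%.
Direct stake: 18% = 18%.
Via Everline: 43% × 70% = 30.1%.
Total: 1.6% + 18% + 30.1% = 49.7%.
Rounded: 49.70%.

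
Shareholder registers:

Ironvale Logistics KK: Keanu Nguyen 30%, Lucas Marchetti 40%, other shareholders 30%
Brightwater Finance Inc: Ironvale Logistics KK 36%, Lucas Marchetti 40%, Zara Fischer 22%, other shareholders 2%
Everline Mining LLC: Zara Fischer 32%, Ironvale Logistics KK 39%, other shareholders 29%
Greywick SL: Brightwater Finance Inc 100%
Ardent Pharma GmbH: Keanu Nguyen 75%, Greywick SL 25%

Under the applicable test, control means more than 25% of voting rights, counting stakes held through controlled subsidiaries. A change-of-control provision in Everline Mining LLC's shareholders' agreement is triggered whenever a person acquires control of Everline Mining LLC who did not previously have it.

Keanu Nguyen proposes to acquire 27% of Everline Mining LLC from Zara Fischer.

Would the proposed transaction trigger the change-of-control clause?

No

The purchase adds only to Keanu's holdings (Zara's stake shrinks), so Keanu is the only person who could newly come to control Everline.
Keanu holds 30% of Ironvale, so Keanu controls Ironvale.
Ironvale holds 39% of Everline, so Keanu controls Everline.
So Keanu already controls Everline before the transaction.
After the purchase, Keanu holds 27% of Everline directly, and Zara's stake falls to 5%.
Keanu controlled Everline already, so this is not a new person acquiring control; every other person's position is unchanged or reduced.
No new person acquires control, so the clause is not triggered.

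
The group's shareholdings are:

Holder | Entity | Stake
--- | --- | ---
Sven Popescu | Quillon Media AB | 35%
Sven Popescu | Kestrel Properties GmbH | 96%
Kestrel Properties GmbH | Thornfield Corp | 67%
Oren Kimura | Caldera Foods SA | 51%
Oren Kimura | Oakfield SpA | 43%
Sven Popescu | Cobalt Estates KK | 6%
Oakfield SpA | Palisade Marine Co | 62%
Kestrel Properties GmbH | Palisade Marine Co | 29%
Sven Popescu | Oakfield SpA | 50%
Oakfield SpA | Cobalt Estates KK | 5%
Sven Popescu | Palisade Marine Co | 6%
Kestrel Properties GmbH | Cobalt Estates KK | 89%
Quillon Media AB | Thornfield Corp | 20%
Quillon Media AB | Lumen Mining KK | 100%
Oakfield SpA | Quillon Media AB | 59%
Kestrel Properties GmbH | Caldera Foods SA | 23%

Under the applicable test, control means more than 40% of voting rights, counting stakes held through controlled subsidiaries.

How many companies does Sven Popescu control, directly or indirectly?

Sven holds 96% of Kestrel, so Sven controls Kestrel.
Sven holds 50% of Oakfield, so Sven controls Oakfield.
Kestrel and Oakfield and Sven together hold 29% + 62% + 6% = 97% of Palisade, so Sven controls Palisade.
Kestrel and Oakfield and Sven together hold 89% + 5% + 6% = 100% of Cobalt, so Sven controls Cobalt.
Sven and Oakfield together hold 35% + 59% = 94% of Quillon, so Sven controls Quillon.
Quillon holds 100% of Lumen, so Sven controls Lumen.
Quillon and Kestrel together hold 20% + 67% = 87% of Thornfield, so Sven controls Thornfield.
No other company's threshold is met.
Sven controls 7 companies.

7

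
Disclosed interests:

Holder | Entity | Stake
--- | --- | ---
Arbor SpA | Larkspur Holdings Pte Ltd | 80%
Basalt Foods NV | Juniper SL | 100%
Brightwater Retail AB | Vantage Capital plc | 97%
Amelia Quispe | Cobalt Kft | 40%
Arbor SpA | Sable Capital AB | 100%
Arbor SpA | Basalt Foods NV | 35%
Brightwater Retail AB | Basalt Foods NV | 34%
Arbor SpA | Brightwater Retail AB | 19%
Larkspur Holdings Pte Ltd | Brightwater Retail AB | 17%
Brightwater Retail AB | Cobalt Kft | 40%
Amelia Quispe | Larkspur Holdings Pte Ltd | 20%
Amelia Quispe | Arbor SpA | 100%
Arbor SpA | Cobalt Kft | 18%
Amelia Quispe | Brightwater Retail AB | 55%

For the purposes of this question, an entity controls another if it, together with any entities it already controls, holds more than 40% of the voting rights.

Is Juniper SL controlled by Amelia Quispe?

Yes

Amelia holds 100% of Arbor, so Amelia controls Arbor.
Amelia and Arbor together hold 20% + 80% = 100% of Larkspur, so Amelia controls Larkspur.
Arbor and Amelia and Larkspur together hold 19% + 55% + 17% = 91% of Brightwater, so Amelia controls Brightwater.
Brightwater and Arbor together hold 34% + 35% = 69% of Basalt, so Amelia controls Basalt.
Basalt holds 100% of Juniper, so Amelia controls Juniper.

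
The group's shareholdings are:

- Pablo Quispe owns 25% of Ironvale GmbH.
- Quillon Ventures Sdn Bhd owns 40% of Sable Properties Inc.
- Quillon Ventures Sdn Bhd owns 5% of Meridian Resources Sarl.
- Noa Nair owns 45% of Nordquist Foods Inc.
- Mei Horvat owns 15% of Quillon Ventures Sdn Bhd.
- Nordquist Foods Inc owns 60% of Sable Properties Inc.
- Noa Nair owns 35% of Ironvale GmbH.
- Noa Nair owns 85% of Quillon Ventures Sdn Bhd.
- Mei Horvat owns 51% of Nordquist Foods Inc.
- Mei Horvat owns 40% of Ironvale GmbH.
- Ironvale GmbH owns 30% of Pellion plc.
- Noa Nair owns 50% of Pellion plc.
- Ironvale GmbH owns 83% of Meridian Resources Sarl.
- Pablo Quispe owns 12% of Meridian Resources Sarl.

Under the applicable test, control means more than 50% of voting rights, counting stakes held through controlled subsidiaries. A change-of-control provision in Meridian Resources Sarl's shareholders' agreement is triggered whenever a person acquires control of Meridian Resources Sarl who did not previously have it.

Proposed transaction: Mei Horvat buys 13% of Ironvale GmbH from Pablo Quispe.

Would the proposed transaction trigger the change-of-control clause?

Yes

The purchase adds only to Mei's holdings (Pablo's stake shrinks), so Mei is the only person who could newly come to control Meridian.
Mei holds 51% of Nordquist, so Mei controls Nordquist.
Nordquist holds 60% of Sable, so Mei controls Sable.
Neither Mei nor any entity Mei controls holds any voting interest in Meridian.
So before the transaction, Mei does not control Meridian.
After the purchase, Mei's direct stake in Ironvale rises to 40% + 13% = 53%, and Pablo's stake falls to 12%.
Mei holds 53% of Ironvale, so Mei controls Ironvale.
Ironvale holds 83% of Meridian, so Mei controls Meridian.
Mei did not control Meridian before and does after, so the clause is triggered.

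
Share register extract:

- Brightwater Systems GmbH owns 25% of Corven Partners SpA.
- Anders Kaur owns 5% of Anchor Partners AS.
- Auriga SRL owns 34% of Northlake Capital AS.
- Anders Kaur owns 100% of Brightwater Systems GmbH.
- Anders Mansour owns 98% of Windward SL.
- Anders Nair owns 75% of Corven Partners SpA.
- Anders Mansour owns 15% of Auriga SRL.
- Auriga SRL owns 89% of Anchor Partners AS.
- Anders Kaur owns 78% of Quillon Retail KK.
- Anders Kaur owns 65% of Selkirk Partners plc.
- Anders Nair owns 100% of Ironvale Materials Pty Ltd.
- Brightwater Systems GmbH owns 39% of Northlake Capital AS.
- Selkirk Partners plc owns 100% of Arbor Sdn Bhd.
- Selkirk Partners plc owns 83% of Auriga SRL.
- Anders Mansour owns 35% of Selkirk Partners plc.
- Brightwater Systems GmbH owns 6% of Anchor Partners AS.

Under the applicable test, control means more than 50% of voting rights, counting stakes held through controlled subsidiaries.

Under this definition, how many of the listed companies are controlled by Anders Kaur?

7

Anders Kaur holds 65% of Selkirk, so Anders Kaur controls Selkirk.
Anders Kaur holds 78% of Quillon, so Anders Kaur controls Quillon.
Anders Kaur holds 100% of Brightwater, so Anders Kaur controls Brightwater.
Selkirk holds 83% of Auriga, so Anders Kaur controls Auriga.
Brightwater and Auriga and Anders Kaur together hold 6% + 89% + 5% = 100% of Anchor, so Anders Kaur controls Anchor.
Auriga and Brightwater together hold 34% + 39% = 73% of Northlake, so Anders Kaur controls Northlake.
Selkirk holds 100% of Arbor, so Anders Kaur controls Arbor.
No other company's threshold is met.
Anders Kaur controls 7 companies.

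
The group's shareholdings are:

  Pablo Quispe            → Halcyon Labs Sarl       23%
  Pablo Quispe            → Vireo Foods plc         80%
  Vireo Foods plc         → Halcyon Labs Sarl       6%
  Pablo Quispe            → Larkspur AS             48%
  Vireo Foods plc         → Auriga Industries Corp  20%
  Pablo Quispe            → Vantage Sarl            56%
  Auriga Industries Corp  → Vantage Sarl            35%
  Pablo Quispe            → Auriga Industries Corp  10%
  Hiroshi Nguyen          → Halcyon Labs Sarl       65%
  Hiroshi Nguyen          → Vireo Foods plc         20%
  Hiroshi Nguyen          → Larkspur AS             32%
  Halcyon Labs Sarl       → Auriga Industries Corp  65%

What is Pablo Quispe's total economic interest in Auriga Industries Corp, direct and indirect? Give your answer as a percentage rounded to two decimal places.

44.07%

Pablo reaches Auriga along 4 paths.
Via Vireo → Halcyon: 80% × 6% × 65% = 3.12%.
Via Halcyon: 23% × 65% = 14.95%.
Direct stake: 10% = 10%.
Via Vireo: 80% × 20% = 16%.
Total: 3.12% + 14.95% + 10% + 16% = 44.07%.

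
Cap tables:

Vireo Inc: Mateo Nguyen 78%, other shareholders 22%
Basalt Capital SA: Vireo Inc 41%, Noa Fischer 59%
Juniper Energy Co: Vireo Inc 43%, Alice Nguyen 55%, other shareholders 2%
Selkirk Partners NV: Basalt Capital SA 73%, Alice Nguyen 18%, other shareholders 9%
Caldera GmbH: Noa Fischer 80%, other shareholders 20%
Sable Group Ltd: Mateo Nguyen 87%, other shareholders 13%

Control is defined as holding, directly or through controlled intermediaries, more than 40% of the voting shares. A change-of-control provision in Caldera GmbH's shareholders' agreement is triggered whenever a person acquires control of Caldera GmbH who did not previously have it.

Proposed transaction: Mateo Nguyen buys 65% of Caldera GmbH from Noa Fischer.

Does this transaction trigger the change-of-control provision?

Yes

The purchase adds only to Mateo's holdings (Noa's stake shrinks), so Mateo is the only person who could newly come to control Caldera.
Mateo holds 78% of Vireo, so Mateo controls Vireo.
Vireo holds 41% of Basalt, so Mateo controls Basalt.
Vireo holds 43% of Juniper, so Mateo controls Juniper.
Basalt holds 73% of Selkirk, so Mateo controls Selkirk.
Mateo holds 87% of Sable, so Mateo controls Sable.
Neither Mateo nor any entity Mateo controls holds any voting interest in Caldera.
So before the transaction, Mateo does not control Caldera.
After the purchase, Mateo holds 65% of Caldera directly, and Noa's stake falls to 15%.
Mateo holds 65% of Caldera, so Mateo controls Caldera.
Mateo did not control Caldera before and does after, so the clause is triggered.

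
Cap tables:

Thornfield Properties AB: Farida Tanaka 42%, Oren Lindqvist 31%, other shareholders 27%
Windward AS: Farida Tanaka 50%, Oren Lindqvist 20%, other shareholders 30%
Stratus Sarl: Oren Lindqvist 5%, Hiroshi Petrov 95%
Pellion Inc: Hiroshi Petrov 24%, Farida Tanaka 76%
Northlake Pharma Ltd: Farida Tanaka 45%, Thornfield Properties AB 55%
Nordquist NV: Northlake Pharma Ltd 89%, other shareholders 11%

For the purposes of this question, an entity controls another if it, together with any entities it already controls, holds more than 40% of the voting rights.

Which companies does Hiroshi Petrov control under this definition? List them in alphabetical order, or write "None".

Stratus Sarl

Hiroshi holds 95% of Stratus, so Hiroshi controls Stratus.
No other company's threshold is met.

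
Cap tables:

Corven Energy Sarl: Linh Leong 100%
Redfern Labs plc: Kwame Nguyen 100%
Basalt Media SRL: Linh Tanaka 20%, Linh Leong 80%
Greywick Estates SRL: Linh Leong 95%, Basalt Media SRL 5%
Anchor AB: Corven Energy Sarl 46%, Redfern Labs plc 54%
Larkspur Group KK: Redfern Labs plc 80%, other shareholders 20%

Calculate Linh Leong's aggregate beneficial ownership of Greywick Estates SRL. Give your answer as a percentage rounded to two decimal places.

Linh Leong reaches Greywick along 2 paths.
Direct stake: 95% = 95%.
Via Basalt: 80% × 5% = 4%.
Total: 95% + 4% = 99%.
Rounded: 99.00%.

99.00%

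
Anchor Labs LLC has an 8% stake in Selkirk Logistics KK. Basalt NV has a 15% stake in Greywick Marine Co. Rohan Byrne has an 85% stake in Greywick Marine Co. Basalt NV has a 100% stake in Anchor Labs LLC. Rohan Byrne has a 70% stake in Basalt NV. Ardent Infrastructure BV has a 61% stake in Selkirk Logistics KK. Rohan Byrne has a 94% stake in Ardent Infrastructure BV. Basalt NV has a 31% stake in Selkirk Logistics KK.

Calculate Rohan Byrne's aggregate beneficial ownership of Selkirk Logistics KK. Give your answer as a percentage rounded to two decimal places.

Rohan reaches Selkirk along 3 paths.
Via Basalt: 70% × 31% = 21.7%.
Via Basalt → Anchor: 70% × 100% × 8% = 5.6%.
Via Ardent: 94% × 61% = 57.34%.
Total: 21.7% + 5.6% + 57.34% = 84.64%.

84.64%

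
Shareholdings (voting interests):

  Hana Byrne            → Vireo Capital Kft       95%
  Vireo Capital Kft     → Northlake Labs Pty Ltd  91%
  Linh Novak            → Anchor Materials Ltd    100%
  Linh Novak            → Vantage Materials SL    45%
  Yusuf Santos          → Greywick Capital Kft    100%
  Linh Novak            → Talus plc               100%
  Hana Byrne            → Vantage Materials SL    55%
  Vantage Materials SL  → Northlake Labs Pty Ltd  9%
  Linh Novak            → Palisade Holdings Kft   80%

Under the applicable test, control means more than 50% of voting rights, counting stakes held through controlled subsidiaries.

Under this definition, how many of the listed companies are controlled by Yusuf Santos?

Yusuf holds 100% of Greywick, so Yusuf controls Greywick.
No other company's threshold is met.
Yusuf controls 1 company.

1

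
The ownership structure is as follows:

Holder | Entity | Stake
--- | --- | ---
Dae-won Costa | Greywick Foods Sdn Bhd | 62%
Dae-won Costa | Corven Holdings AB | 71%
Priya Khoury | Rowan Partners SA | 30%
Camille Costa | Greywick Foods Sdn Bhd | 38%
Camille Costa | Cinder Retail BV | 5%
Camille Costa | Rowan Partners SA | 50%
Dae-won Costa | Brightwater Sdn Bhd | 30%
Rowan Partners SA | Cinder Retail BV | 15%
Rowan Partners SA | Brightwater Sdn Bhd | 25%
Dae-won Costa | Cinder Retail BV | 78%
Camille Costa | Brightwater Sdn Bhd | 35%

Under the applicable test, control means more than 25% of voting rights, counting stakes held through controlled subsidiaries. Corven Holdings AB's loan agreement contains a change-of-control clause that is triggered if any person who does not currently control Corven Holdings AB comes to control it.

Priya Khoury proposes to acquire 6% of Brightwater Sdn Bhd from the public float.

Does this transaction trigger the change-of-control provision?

No

The purchase changes only Priya's holdings, so Priya is the only person who could newly come to control Corven.
Priya holds 30% of Rowan, so Priya controls Rowan.
Neither Priya nor any entity Priya controls holds any voting interest in Corven.
So before the transaction, Priya does not control Corven.
After the purchase, Priya holds 6% of Brightwater directly.
Rowan and Priya together hold 25% + 6% = 31% of Brightwater, so Priya controls Brightwater.
After the transaction, neither Priya nor any entity Priya controls holds a voting interest in Corven, so Priya still does not control it.
No new person acquires control, so the clause is not triggered.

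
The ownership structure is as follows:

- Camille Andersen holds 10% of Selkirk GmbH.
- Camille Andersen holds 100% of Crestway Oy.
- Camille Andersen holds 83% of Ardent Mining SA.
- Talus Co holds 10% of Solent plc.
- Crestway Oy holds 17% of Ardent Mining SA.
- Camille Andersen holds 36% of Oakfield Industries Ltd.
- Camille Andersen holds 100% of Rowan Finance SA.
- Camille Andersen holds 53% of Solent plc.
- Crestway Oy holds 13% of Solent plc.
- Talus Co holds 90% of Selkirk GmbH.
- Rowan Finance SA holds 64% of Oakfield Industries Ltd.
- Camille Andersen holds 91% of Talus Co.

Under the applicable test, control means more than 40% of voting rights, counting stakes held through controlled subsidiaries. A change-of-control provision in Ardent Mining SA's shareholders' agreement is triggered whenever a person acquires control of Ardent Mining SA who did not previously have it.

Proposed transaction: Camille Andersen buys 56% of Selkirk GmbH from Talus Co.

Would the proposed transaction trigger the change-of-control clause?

No

The purchase adds only to Camille's holdings (Talus's stake shrinks), so Camille is the only person who could newly come to control Ardent.
Camille holds 100% of Crestway, so Camille controls Crestway.
Crestway and Camille together hold 17% + 83% = 100% of Ardent, so Camille controls Ardent.
So Camille already controls Ardent before the transaction.
After the purchase, Camille's direct stake in Selkirk rises to 10% + 56% = 66%, and Talus's stake falls to 34%.
Camille controlled Ardent already, so this is not a new person acquiring control; every other person's position is unchanged or reduced.
No new person acquires control, so the clause is not triggered.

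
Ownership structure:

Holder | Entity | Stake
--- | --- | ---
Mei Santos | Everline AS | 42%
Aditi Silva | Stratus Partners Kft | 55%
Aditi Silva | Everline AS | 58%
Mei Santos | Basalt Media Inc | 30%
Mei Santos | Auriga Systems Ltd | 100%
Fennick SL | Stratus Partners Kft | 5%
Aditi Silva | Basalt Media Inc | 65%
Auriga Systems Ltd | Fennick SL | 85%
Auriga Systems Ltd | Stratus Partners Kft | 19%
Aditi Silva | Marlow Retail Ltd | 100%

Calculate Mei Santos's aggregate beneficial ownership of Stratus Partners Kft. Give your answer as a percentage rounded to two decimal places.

Mei reaches Stratus along 2 paths.
Via Auriga: 100% × 19% = 19%.
Via Auriga → Fennick: 100% × 85% × 5% = 4.25%.
Total: 19% + 4.25% = 23.25%.

23.25%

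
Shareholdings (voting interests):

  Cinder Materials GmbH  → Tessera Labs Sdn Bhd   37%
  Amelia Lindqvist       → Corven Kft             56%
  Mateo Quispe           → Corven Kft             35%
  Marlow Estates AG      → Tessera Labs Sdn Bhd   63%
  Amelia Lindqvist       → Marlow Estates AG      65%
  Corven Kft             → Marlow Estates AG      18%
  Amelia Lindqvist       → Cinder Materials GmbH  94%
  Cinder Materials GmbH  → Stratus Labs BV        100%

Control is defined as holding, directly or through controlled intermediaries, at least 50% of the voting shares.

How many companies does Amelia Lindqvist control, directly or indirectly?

5

Amelia holds 94% of Cinder, so Amelia controls Cinder.
Amelia holds 56% of Corven, so Amelia controls Corven.
Amelia and Corven together hold 65% + 18% = 83% of Marlow, so Amelia controls Marlow.
Cinder and Marlow together hold 37% + 63% = 100% of Tessera, so Amelia controls Tessera.
Cinder holds 100% of Stratus, so Amelia controls Stratus.
Amelia controls 5 companies.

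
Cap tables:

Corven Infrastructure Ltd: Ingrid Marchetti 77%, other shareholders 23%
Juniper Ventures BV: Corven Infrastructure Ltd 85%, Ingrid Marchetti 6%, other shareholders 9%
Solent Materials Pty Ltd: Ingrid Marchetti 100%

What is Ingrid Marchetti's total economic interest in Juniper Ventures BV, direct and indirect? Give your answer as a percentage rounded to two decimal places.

71.45%

Ingrid reaches Juniper along 2 paths.
Via Corven: 77% × 85% = 65.45%.
Direct stake: 6% = 6%.
Total: 65.45% + 6% = 71.45%.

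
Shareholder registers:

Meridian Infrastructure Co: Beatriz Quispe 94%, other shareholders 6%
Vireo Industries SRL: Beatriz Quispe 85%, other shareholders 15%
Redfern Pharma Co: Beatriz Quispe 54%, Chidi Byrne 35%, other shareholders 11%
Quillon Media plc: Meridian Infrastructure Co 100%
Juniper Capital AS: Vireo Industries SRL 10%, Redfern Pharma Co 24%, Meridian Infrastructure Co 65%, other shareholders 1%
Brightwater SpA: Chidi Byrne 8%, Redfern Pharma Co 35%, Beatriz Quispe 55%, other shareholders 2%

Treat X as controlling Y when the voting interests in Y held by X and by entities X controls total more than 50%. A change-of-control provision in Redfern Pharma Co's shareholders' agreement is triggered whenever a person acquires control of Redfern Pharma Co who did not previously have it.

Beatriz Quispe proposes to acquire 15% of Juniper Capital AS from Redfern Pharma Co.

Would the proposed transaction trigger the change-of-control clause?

The purchase adds only to Beatriz's holdings (Redfern's stake shrinks), so Beatriz is the only person who could newly come to control Redfern.
Beatriz holds 54% of Redfern, so Beatriz controls Redfern.
So Beatriz already controls Redfern before the transaction.
After the purchase, Beatriz holds 15% of Juniper directly, and Redfern's stake falls to 9%.
Beatriz controlled Redfern already, so this is not a new person acquiring control; every other person's position is unchanged or reduced.
No new person acquires control, so the clause is not triggered.

No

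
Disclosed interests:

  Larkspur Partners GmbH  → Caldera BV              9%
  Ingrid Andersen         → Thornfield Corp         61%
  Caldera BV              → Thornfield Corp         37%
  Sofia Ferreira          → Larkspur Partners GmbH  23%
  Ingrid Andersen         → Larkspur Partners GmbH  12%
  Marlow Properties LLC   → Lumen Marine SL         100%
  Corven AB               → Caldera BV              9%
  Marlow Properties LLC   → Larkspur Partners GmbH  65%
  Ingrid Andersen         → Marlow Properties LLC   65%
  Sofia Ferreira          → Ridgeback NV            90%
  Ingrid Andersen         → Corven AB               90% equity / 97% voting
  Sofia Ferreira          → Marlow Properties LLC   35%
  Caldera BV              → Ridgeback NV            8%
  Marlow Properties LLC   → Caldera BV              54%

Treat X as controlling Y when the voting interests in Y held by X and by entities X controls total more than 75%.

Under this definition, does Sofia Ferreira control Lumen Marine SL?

No

Sofia holds 90% of Ridgeback, so Sofia controls Ridgeback.
Neither Sofia nor any entity Sofia controls holds any voting interest in Lumen.
So Sofia does not control Lumen.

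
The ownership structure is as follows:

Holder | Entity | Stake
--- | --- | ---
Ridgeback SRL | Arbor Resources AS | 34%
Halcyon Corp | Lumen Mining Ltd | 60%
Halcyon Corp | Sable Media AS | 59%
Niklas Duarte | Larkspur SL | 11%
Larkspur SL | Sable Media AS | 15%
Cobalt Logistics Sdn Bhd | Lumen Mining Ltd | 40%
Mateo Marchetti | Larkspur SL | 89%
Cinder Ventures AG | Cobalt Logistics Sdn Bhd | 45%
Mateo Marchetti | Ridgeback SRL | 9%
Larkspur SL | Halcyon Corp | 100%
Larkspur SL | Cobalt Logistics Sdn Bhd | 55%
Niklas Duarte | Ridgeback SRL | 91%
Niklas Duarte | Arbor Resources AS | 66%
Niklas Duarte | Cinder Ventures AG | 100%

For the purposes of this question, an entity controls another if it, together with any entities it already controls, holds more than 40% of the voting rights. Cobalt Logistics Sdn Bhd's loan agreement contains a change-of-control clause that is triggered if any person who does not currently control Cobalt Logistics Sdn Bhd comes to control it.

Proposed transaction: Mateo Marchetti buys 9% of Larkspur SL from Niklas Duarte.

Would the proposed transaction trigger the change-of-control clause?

No

The purchase adds only to Mateo's holdings (Niklas's stake shrinks), so Mateo is the only person who could newly come to control Cobalt.
Mateo holds 89% of Larkspur, so Mateo controls Larkspur.
Larkspur holds 55% of Cobalt, so Mateo controls Cobalt.
So Mateo already controls Cobalt before the transaction.
After the purchase, Mateo's direct stake in Larkspur rises to 89% + 9% = 98%, and Niklas's stake falls to 2%.
Mateo controlled Cobalt already, so this is not a new person acquiring control; every other person's position is unchanged or reduced.
No new person acquires control, so the clause is not triggered.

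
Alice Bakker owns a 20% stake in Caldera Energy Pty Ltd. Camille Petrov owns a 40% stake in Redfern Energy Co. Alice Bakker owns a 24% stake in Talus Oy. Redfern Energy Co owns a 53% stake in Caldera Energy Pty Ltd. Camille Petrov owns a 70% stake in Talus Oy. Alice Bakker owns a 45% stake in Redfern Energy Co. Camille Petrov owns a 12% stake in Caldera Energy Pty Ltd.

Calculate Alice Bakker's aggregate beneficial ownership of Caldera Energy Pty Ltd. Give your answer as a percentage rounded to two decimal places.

Alice reaches Caldera along 2 paths.
Via Redfern: 45% × 53% = 23.85%.
Direct stake: 20% = 20%.
Total: 23.85% + 20% = 43.85%.

43.85%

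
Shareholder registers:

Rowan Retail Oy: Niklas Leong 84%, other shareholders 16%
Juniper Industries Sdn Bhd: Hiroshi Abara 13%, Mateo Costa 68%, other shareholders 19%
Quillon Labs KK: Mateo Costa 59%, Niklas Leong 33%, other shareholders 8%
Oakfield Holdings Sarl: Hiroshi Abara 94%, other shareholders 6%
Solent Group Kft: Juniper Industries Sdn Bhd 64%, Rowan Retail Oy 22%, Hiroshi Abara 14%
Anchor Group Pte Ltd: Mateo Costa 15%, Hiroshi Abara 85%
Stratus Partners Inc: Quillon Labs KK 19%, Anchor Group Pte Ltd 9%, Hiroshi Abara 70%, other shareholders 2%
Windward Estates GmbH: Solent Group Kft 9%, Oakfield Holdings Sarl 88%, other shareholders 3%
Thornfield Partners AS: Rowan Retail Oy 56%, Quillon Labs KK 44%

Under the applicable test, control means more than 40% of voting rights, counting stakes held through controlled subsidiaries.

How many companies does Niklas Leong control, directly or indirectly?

2

Niklas holds 84% of Rowan, so Niklas controls Rowan.
Rowan holds 56% of Thornfield, so Niklas controls Thornfield.
No other company's threshold is met.
Niklas controls 2 companies.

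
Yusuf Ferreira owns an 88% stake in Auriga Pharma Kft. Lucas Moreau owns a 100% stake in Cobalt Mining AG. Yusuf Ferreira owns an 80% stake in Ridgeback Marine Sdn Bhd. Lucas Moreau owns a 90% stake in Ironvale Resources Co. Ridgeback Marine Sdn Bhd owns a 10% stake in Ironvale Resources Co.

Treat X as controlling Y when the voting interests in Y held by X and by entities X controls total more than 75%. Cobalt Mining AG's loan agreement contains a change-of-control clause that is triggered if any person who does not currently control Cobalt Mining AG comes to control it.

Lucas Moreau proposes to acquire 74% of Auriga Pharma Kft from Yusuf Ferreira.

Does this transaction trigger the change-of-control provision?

No

The purchase adds only to Lucas's holdings (Yusuf's stake shrinks), so Lucas is the only person who could newly come to control Cobalt.
Lucas holds 100% of Cobalt, so Lucas controls Cobalt.
So Lucas already controls Cobalt before the transaction.
After the purchase, Lucas holds 74% of Auriga directly, and Yusuf's stake falls to 14%.
Lucas controlled Cobalt already, so this is not a new person acquiring control; every other person's position is unchanged or reduced.
No new person acquires control, so the clause is not triggered.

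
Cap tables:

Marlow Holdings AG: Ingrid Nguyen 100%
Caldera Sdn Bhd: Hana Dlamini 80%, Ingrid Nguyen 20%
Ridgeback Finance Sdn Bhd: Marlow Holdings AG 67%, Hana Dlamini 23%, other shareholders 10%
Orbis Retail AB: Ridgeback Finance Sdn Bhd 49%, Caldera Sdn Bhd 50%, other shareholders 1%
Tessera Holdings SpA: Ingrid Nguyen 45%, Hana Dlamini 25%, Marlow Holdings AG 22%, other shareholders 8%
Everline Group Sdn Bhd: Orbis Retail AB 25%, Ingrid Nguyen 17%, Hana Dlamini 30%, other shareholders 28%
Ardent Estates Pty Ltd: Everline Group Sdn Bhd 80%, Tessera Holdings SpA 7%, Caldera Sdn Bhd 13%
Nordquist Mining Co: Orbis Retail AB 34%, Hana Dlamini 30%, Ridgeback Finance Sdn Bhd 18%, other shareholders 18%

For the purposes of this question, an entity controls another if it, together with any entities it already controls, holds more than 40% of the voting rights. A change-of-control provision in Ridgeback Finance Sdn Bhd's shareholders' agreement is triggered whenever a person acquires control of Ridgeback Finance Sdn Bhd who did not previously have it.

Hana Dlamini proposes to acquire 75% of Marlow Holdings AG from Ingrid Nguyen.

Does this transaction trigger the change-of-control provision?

Yes

The purchase adds only to Hana's holdings (Ingrid's stake shrinks), so Hana is the only person who could newly come to control Ridgeback.
Hana holds 80% of Caldera, so Hana controls Caldera.
Caldera holds 50% of Orbis, so Hana controls Orbis.
Orbis and Hana together hold 25% + 30% = 55% of Everline, so Hana controls Everline.
Everline and Caldera together hold 80% + 13% = 93% of Ardent, so Hana controls Ardent.
Orbis and Hana together hold 34% + 30% = 64% of Nordquist, so Hana controls Nordquist.
In Ridgeback, Hana's side holds only 23%, not > 40%.
So before the transaction, Hana does not control Ridgeback.
After the purchase, Hana holds 75% of Marlow directly, and Ingrid's stake falls to 25%.
Hana holds 75% of Marlow, so Hana controls Marlow.
Marlow and Hana together hold 67% + 23% = 90% of Ridgeback, so Hana controls Ridgeback.
Hana did not control Ridgeback before and does after, so the clause is triggered.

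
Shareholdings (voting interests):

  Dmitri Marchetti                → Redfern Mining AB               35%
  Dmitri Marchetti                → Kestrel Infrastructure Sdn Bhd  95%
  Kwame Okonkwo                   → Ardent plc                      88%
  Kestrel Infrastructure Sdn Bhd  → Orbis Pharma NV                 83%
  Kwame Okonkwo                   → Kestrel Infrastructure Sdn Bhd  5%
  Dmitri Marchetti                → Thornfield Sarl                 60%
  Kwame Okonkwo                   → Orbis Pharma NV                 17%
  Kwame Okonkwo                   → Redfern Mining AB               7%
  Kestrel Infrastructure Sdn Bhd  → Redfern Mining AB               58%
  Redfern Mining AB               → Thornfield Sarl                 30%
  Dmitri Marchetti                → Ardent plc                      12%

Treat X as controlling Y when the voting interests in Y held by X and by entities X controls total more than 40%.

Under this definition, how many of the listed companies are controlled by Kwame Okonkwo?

1

Kwame holds 88% of Ardent, so Kwame controls Ardent.
No other company's threshold is met.
Kwame controls 1 company.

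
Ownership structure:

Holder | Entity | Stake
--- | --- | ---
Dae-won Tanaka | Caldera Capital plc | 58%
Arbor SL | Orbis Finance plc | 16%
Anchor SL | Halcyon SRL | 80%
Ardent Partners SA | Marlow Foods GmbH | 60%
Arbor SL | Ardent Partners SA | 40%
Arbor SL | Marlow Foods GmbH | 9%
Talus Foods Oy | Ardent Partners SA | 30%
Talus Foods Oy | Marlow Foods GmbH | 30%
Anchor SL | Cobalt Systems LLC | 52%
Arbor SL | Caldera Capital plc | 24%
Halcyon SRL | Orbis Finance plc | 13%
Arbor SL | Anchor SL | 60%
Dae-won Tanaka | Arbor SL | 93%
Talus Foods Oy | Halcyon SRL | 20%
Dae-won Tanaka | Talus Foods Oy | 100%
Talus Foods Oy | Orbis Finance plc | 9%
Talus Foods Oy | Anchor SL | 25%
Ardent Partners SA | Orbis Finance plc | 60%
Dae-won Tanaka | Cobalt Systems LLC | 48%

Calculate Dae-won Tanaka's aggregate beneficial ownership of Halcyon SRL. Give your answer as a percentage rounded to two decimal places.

Dae-won reaches Halcyon along 3 paths.
Via Talus: 100% × 20% = 20%.
Via Talus → Anchor: 100% × 25% × 80% = 20%.
Via Arbor → Anchor: 93% × 60% × 80% = 44.64%.
Total: 20% + 20% + 44.64% = 84.64%.

84.64%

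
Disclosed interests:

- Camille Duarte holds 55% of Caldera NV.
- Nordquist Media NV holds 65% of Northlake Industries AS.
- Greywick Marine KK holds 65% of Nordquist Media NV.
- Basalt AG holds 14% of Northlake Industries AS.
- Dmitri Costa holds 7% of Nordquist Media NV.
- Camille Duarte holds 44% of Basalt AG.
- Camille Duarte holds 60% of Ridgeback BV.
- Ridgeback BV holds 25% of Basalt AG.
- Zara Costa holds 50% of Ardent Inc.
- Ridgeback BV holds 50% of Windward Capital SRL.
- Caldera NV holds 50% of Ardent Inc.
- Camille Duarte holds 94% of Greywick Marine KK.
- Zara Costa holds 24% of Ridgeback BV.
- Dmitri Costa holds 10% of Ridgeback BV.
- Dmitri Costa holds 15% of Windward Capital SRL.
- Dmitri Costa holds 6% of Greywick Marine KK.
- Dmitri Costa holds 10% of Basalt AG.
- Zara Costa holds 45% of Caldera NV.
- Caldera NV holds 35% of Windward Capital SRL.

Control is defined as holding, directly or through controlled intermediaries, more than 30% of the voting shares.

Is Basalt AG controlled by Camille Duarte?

Yes

Camille holds 60% of Ridgeback, so Camille controls Ridgeback.
Camille and Ridgeback together hold 44% + 25% = 69% of Basalt, so Camille controls Basalt.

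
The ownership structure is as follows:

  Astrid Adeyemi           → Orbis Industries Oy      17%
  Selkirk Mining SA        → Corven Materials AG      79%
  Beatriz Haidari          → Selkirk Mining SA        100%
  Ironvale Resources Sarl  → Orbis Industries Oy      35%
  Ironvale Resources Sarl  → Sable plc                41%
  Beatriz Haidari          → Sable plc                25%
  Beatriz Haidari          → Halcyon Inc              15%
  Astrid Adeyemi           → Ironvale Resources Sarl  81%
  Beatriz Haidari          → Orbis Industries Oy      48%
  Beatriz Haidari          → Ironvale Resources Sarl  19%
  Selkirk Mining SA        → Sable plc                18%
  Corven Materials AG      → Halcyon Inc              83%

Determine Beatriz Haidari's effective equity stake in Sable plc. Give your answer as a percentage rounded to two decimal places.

50.79%

Beatriz reaches Sable along 3 paths.
Via Ironvale: 19% × 41% = 7.79%.
Direct stake: 25% = 25%.
Via Selkirk: 100% × 18% = 18%.
Total: 7.79% + 25% + 18% = 50.79%.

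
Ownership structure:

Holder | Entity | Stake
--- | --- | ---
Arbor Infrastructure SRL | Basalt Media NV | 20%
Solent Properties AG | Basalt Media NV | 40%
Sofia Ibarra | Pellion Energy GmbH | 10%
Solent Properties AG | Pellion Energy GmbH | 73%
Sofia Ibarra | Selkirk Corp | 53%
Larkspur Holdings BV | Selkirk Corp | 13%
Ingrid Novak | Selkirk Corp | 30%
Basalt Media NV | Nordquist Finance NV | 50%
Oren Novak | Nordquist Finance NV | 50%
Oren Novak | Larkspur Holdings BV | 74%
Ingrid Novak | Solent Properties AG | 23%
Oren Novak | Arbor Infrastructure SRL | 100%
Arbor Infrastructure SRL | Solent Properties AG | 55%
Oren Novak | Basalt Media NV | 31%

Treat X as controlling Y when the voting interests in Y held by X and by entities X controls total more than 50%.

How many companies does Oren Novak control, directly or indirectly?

Oren holds 100% of Arbor, so Oren controls Arbor.
Oren holds 74% of Larkspur, so Oren controls Larkspur.
Arbor holds 55% of Solent, so Oren controls Solent.
Oren and Solent and Arbor together hold 31% + 40% + 20% = 91% of Basalt, so Oren controls Basalt.
Solent holds 73% of Pellion, so Oren controls Pellion.
Basalt and Oren together hold 50% + 50% = 100% of Nordquist, so Oren controls Nordquist.
No other company's threshold is met.
Oren controls 6 companies.

6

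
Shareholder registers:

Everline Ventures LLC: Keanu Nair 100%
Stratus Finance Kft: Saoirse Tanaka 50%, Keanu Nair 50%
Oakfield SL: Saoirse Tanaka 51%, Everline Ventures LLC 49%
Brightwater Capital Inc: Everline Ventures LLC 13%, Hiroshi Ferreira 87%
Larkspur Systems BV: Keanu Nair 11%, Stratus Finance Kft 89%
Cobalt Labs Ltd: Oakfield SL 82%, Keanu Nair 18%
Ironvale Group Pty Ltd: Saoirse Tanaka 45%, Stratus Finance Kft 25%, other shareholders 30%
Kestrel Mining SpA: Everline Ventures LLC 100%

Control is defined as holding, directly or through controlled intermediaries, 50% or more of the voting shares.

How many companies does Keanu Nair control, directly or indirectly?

Keanu holds 100% of Everline, so Keanu controls Everline.
Keanu holds 50% of Stratus, so Keanu controls Stratus.
Keanu and Stratus together hold 11% + 89% = 100% of Larkspur, so Keanu controls Larkspur.
Everline holds 100% of Kestrel, so Keanu controls Kestrel.
No other company's threshold is met.
Keanu controls 4 companies.

4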